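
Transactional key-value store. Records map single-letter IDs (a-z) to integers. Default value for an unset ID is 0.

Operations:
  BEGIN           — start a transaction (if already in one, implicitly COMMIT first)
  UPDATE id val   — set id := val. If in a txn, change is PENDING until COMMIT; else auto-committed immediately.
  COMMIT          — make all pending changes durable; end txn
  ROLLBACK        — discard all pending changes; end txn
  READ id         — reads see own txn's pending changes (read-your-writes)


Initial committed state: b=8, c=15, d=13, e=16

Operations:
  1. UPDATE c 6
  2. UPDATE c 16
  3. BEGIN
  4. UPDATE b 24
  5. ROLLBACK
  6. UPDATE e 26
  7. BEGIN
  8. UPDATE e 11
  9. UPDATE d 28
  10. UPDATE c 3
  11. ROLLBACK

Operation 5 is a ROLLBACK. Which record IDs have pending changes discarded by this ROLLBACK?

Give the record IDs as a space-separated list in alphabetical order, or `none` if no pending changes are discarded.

Answer: b

Derivation:
Initial committed: {b=8, c=15, d=13, e=16}
Op 1: UPDATE c=6 (auto-commit; committed c=6)
Op 2: UPDATE c=16 (auto-commit; committed c=16)
Op 3: BEGIN: in_txn=True, pending={}
Op 4: UPDATE b=24 (pending; pending now {b=24})
Op 5: ROLLBACK: discarded pending ['b']; in_txn=False
Op 6: UPDATE e=26 (auto-commit; committed e=26)
Op 7: BEGIN: in_txn=True, pending={}
Op 8: UPDATE e=11 (pending; pending now {e=11})
Op 9: UPDATE d=28 (pending; pending now {d=28, e=11})
Op 10: UPDATE c=3 (pending; pending now {c=3, d=28, e=11})
Op 11: ROLLBACK: discarded pending ['c', 'd', 'e']; in_txn=False
ROLLBACK at op 5 discards: ['b']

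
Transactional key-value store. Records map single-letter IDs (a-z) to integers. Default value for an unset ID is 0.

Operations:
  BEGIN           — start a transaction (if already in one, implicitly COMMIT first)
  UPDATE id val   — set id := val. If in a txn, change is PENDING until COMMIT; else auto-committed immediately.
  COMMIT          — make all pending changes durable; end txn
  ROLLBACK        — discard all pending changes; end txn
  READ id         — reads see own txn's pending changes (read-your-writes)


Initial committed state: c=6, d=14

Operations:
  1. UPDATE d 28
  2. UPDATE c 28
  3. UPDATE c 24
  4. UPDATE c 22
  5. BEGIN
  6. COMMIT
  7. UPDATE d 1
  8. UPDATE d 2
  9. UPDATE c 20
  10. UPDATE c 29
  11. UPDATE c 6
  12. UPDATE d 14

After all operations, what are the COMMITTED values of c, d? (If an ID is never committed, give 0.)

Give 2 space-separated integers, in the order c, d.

Initial committed: {c=6, d=14}
Op 1: UPDATE d=28 (auto-commit; committed d=28)
Op 2: UPDATE c=28 (auto-commit; committed c=28)
Op 3: UPDATE c=24 (auto-commit; committed c=24)
Op 4: UPDATE c=22 (auto-commit; committed c=22)
Op 5: BEGIN: in_txn=True, pending={}
Op 6: COMMIT: merged [] into committed; committed now {c=22, d=28}
Op 7: UPDATE d=1 (auto-commit; committed d=1)
Op 8: UPDATE d=2 (auto-commit; committed d=2)
Op 9: UPDATE c=20 (auto-commit; committed c=20)
Op 10: UPDATE c=29 (auto-commit; committed c=29)
Op 11: UPDATE c=6 (auto-commit; committed c=6)
Op 12: UPDATE d=14 (auto-commit; committed d=14)
Final committed: {c=6, d=14}

Answer: 6 14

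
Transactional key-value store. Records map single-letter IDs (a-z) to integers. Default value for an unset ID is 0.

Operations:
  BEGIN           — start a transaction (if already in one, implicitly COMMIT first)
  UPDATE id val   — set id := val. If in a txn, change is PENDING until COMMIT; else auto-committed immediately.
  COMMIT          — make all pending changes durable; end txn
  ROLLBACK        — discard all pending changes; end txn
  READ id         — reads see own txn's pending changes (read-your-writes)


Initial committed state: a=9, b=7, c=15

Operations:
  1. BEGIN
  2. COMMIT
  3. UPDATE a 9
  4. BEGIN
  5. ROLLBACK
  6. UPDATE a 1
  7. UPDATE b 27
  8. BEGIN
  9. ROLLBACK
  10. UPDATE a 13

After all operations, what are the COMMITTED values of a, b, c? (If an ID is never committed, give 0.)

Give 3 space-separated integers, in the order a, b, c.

Initial committed: {a=9, b=7, c=15}
Op 1: BEGIN: in_txn=True, pending={}
Op 2: COMMIT: merged [] into committed; committed now {a=9, b=7, c=15}
Op 3: UPDATE a=9 (auto-commit; committed a=9)
Op 4: BEGIN: in_txn=True, pending={}
Op 5: ROLLBACK: discarded pending []; in_txn=False
Op 6: UPDATE a=1 (auto-commit; committed a=1)
Op 7: UPDATE b=27 (auto-commit; committed b=27)
Op 8: BEGIN: in_txn=True, pending={}
Op 9: ROLLBACK: discarded pending []; in_txn=False
Op 10: UPDATE a=13 (auto-commit; committed a=13)
Final committed: {a=13, b=27, c=15}

Answer: 13 27 15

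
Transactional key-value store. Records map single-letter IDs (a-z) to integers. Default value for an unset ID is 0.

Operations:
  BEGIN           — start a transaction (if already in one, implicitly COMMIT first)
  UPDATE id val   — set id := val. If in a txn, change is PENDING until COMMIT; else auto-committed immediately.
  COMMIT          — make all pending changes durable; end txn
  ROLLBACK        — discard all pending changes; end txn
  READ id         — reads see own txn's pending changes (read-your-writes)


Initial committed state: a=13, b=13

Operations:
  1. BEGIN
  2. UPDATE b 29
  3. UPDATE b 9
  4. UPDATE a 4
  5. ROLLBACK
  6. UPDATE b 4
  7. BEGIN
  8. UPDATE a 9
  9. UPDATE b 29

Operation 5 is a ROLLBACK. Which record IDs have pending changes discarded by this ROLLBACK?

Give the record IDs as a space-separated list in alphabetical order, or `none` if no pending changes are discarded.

Answer: a b

Derivation:
Initial committed: {a=13, b=13}
Op 1: BEGIN: in_txn=True, pending={}
Op 2: UPDATE b=29 (pending; pending now {b=29})
Op 3: UPDATE b=9 (pending; pending now {b=9})
Op 4: UPDATE a=4 (pending; pending now {a=4, b=9})
Op 5: ROLLBACK: discarded pending ['a', 'b']; in_txn=False
Op 6: UPDATE b=4 (auto-commit; committed b=4)
Op 7: BEGIN: in_txn=True, pending={}
Op 8: UPDATE a=9 (pending; pending now {a=9})
Op 9: UPDATE b=29 (pending; pending now {a=9, b=29})
ROLLBACK at op 5 discards: ['a', 'b']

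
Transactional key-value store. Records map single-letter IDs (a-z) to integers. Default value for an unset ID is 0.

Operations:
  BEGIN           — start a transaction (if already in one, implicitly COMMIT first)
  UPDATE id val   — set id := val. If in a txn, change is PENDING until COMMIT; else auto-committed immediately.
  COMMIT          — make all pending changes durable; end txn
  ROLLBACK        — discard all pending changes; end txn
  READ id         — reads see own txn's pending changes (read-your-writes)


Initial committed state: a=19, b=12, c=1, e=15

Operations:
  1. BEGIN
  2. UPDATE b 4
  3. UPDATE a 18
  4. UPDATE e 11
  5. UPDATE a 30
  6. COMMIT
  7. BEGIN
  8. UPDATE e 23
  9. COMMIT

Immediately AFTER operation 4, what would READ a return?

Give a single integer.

Initial committed: {a=19, b=12, c=1, e=15}
Op 1: BEGIN: in_txn=True, pending={}
Op 2: UPDATE b=4 (pending; pending now {b=4})
Op 3: UPDATE a=18 (pending; pending now {a=18, b=4})
Op 4: UPDATE e=11 (pending; pending now {a=18, b=4, e=11})
After op 4: visible(a) = 18 (pending={a=18, b=4, e=11}, committed={a=19, b=12, c=1, e=15})

Answer: 18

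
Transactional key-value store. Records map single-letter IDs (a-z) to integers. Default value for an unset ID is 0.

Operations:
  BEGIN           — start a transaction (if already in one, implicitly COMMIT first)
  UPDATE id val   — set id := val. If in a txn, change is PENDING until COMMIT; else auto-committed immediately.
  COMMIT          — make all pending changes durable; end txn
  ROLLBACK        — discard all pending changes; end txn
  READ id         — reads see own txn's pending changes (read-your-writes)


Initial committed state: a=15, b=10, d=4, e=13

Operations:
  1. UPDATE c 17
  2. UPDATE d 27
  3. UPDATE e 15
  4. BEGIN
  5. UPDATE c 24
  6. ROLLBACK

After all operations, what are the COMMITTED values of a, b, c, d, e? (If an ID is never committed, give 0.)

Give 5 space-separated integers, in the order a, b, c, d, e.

Answer: 15 10 17 27 15

Derivation:
Initial committed: {a=15, b=10, d=4, e=13}
Op 1: UPDATE c=17 (auto-commit; committed c=17)
Op 2: UPDATE d=27 (auto-commit; committed d=27)
Op 3: UPDATE e=15 (auto-commit; committed e=15)
Op 4: BEGIN: in_txn=True, pending={}
Op 5: UPDATE c=24 (pending; pending now {c=24})
Op 6: ROLLBACK: discarded pending ['c']; in_txn=False
Final committed: {a=15, b=10, c=17, d=27, e=15}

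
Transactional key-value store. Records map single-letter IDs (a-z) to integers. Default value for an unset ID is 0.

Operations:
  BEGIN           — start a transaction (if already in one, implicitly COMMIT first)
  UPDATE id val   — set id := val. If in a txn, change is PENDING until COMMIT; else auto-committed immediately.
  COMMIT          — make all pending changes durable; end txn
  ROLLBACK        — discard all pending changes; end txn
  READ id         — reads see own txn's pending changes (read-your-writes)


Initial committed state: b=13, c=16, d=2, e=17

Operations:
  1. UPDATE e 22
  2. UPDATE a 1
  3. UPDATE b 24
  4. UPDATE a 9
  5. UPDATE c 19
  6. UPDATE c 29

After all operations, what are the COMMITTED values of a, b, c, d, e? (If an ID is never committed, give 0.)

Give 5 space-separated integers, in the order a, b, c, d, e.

Initial committed: {b=13, c=16, d=2, e=17}
Op 1: UPDATE e=22 (auto-commit; committed e=22)
Op 2: UPDATE a=1 (auto-commit; committed a=1)
Op 3: UPDATE b=24 (auto-commit; committed b=24)
Op 4: UPDATE a=9 (auto-commit; committed a=9)
Op 5: UPDATE c=19 (auto-commit; committed c=19)
Op 6: UPDATE c=29 (auto-commit; committed c=29)
Final committed: {a=9, b=24, c=29, d=2, e=22}

Answer: 9 24 29 2 22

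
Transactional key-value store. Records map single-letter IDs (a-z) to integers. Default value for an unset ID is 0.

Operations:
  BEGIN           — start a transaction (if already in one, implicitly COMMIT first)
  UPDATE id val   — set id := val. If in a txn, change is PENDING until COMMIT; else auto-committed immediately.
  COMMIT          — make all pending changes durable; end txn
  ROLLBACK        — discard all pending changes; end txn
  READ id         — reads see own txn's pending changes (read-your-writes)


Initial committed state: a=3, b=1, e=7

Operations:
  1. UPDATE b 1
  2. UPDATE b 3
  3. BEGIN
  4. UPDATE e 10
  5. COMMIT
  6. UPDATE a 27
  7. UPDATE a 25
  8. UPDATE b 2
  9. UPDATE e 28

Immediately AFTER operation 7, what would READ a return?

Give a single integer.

Initial committed: {a=3, b=1, e=7}
Op 1: UPDATE b=1 (auto-commit; committed b=1)
Op 2: UPDATE b=3 (auto-commit; committed b=3)
Op 3: BEGIN: in_txn=True, pending={}
Op 4: UPDATE e=10 (pending; pending now {e=10})
Op 5: COMMIT: merged ['e'] into committed; committed now {a=3, b=3, e=10}
Op 6: UPDATE a=27 (auto-commit; committed a=27)
Op 7: UPDATE a=25 (auto-commit; committed a=25)
After op 7: visible(a) = 25 (pending={}, committed={a=25, b=3, e=10})

Answer: 25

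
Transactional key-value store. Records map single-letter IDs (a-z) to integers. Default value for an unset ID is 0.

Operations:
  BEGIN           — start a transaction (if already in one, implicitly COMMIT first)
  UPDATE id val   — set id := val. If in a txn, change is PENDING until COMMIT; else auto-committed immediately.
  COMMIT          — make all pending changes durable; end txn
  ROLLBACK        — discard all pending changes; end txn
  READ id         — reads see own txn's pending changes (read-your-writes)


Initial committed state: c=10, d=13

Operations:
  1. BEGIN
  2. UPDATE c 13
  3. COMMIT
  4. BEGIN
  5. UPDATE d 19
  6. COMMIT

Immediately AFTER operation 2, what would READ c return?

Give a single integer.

Initial committed: {c=10, d=13}
Op 1: BEGIN: in_txn=True, pending={}
Op 2: UPDATE c=13 (pending; pending now {c=13})
After op 2: visible(c) = 13 (pending={c=13}, committed={c=10, d=13})

Answer: 13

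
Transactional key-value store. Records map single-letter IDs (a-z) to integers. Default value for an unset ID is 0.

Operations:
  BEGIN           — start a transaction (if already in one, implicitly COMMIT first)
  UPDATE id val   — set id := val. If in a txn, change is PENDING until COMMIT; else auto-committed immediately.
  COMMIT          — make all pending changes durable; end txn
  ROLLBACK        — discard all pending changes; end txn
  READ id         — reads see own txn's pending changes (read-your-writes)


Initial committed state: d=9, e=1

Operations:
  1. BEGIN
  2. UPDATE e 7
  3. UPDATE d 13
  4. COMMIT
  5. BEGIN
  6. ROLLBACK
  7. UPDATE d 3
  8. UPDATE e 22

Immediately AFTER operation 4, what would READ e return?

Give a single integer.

Initial committed: {d=9, e=1}
Op 1: BEGIN: in_txn=True, pending={}
Op 2: UPDATE e=7 (pending; pending now {e=7})
Op 3: UPDATE d=13 (pending; pending now {d=13, e=7})
Op 4: COMMIT: merged ['d', 'e'] into committed; committed now {d=13, e=7}
After op 4: visible(e) = 7 (pending={}, committed={d=13, e=7})

Answer: 7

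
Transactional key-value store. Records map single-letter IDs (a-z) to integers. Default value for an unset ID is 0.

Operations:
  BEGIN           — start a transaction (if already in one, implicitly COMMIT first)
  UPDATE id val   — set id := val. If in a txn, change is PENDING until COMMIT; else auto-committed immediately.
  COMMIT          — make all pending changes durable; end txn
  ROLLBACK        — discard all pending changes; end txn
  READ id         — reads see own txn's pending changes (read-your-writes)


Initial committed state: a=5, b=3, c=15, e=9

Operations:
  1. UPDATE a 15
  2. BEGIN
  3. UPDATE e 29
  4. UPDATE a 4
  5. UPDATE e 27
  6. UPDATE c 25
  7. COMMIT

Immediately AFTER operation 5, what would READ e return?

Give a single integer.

Initial committed: {a=5, b=3, c=15, e=9}
Op 1: UPDATE a=15 (auto-commit; committed a=15)
Op 2: BEGIN: in_txn=True, pending={}
Op 3: UPDATE e=29 (pending; pending now {e=29})
Op 4: UPDATE a=4 (pending; pending now {a=4, e=29})
Op 5: UPDATE e=27 (pending; pending now {a=4, e=27})
After op 5: visible(e) = 27 (pending={a=4, e=27}, committed={a=15, b=3, c=15, e=9})

Answer: 27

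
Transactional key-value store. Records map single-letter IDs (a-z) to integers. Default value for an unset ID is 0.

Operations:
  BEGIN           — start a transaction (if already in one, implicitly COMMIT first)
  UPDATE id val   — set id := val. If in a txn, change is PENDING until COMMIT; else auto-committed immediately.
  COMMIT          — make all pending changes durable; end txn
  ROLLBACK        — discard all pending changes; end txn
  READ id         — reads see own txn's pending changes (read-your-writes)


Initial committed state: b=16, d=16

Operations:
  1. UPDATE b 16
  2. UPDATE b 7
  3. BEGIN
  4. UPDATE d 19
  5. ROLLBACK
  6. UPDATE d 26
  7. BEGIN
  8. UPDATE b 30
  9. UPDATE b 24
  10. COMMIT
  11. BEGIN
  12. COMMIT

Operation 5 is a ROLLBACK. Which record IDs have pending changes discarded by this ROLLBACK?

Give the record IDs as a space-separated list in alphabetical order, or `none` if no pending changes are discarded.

Initial committed: {b=16, d=16}
Op 1: UPDATE b=16 (auto-commit; committed b=16)
Op 2: UPDATE b=7 (auto-commit; committed b=7)
Op 3: BEGIN: in_txn=True, pending={}
Op 4: UPDATE d=19 (pending; pending now {d=19})
Op 5: ROLLBACK: discarded pending ['d']; in_txn=False
Op 6: UPDATE d=26 (auto-commit; committed d=26)
Op 7: BEGIN: in_txn=True, pending={}
Op 8: UPDATE b=30 (pending; pending now {b=30})
Op 9: UPDATE b=24 (pending; pending now {b=24})
Op 10: COMMIT: merged ['b'] into committed; committed now {b=24, d=26}
Op 11: BEGIN: in_txn=True, pending={}
Op 12: COMMIT: merged [] into committed; committed now {b=24, d=26}
ROLLBACK at op 5 discards: ['d']

Answer: d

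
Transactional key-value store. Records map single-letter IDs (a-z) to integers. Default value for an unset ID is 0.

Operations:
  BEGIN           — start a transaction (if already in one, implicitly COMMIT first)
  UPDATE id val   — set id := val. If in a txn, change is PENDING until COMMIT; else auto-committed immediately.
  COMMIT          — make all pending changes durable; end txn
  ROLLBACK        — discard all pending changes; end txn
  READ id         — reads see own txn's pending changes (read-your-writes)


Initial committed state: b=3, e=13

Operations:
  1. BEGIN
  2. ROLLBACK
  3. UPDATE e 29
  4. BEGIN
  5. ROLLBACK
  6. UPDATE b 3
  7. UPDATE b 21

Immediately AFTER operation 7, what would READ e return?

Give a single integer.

Answer: 29

Derivation:
Initial committed: {b=3, e=13}
Op 1: BEGIN: in_txn=True, pending={}
Op 2: ROLLBACK: discarded pending []; in_txn=False
Op 3: UPDATE e=29 (auto-commit; committed e=29)
Op 4: BEGIN: in_txn=True, pending={}
Op 5: ROLLBACK: discarded pending []; in_txn=False
Op 6: UPDATE b=3 (auto-commit; committed b=3)
Op 7: UPDATE b=21 (auto-commit; committed b=21)
After op 7: visible(e) = 29 (pending={}, committed={b=21, e=29})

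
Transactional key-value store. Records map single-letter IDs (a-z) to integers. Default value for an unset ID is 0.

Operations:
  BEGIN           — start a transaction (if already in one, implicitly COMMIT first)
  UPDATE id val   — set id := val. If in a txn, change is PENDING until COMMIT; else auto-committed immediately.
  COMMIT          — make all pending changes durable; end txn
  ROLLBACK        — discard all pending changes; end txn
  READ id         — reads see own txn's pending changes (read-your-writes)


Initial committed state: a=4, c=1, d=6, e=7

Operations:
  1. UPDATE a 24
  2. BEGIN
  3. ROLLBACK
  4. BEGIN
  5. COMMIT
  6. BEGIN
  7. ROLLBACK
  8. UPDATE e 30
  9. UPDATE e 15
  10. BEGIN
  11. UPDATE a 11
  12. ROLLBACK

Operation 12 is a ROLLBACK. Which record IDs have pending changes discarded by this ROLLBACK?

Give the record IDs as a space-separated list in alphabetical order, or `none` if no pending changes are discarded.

Answer: a

Derivation:
Initial committed: {a=4, c=1, d=6, e=7}
Op 1: UPDATE a=24 (auto-commit; committed a=24)
Op 2: BEGIN: in_txn=True, pending={}
Op 3: ROLLBACK: discarded pending []; in_txn=False
Op 4: BEGIN: in_txn=True, pending={}
Op 5: COMMIT: merged [] into committed; committed now {a=24, c=1, d=6, e=7}
Op 6: BEGIN: in_txn=True, pending={}
Op 7: ROLLBACK: discarded pending []; in_txn=False
Op 8: UPDATE e=30 (auto-commit; committed e=30)
Op 9: UPDATE e=15 (auto-commit; committed e=15)
Op 10: BEGIN: in_txn=True, pending={}
Op 11: UPDATE a=11 (pending; pending now {a=11})
Op 12: ROLLBACK: discarded pending ['a']; in_txn=False
ROLLBACK at op 12 discards: ['a']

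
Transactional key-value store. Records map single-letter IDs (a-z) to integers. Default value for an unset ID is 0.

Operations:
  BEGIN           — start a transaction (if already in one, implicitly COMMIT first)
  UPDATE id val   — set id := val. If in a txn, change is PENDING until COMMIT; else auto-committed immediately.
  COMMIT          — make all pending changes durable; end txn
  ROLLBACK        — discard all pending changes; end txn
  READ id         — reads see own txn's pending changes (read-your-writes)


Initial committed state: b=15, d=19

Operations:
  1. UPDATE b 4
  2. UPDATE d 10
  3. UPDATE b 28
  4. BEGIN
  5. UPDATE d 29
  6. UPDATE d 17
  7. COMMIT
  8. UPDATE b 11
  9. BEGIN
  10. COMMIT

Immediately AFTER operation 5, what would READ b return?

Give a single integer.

Answer: 28

Derivation:
Initial committed: {b=15, d=19}
Op 1: UPDATE b=4 (auto-commit; committed b=4)
Op 2: UPDATE d=10 (auto-commit; committed d=10)
Op 3: UPDATE b=28 (auto-commit; committed b=28)
Op 4: BEGIN: in_txn=True, pending={}
Op 5: UPDATE d=29 (pending; pending now {d=29})
After op 5: visible(b) = 28 (pending={d=29}, committed={b=28, d=10})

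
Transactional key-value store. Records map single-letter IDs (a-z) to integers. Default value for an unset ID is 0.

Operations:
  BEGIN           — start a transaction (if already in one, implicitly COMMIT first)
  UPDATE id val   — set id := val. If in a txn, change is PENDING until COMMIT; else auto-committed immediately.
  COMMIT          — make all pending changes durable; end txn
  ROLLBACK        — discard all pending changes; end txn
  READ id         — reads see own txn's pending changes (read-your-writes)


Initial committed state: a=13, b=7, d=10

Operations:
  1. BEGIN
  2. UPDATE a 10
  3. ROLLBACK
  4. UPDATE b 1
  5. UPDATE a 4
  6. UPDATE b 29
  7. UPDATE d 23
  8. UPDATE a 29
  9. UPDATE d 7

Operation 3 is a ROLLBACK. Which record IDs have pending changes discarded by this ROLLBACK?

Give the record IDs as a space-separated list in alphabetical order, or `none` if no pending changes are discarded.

Initial committed: {a=13, b=7, d=10}
Op 1: BEGIN: in_txn=True, pending={}
Op 2: UPDATE a=10 (pending; pending now {a=10})
Op 3: ROLLBACK: discarded pending ['a']; in_txn=False
Op 4: UPDATE b=1 (auto-commit; committed b=1)
Op 5: UPDATE a=4 (auto-commit; committed a=4)
Op 6: UPDATE b=29 (auto-commit; committed b=29)
Op 7: UPDATE d=23 (auto-commit; committed d=23)
Op 8: UPDATE a=29 (auto-commit; committed a=29)
Op 9: UPDATE d=7 (auto-commit; committed d=7)
ROLLBACK at op 3 discards: ['a']

Answer: a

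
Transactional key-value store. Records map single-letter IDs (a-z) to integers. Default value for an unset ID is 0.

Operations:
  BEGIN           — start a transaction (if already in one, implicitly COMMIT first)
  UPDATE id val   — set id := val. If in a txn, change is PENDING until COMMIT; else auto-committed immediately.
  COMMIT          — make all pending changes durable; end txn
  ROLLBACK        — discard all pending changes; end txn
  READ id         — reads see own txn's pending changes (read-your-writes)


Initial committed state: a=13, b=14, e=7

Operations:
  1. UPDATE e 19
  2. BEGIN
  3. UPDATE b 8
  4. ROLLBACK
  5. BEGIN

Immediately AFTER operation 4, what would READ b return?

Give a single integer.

Answer: 14

Derivation:
Initial committed: {a=13, b=14, e=7}
Op 1: UPDATE e=19 (auto-commit; committed e=19)
Op 2: BEGIN: in_txn=True, pending={}
Op 3: UPDATE b=8 (pending; pending now {b=8})
Op 4: ROLLBACK: discarded pending ['b']; in_txn=False
After op 4: visible(b) = 14 (pending={}, committed={a=13, b=14, e=19})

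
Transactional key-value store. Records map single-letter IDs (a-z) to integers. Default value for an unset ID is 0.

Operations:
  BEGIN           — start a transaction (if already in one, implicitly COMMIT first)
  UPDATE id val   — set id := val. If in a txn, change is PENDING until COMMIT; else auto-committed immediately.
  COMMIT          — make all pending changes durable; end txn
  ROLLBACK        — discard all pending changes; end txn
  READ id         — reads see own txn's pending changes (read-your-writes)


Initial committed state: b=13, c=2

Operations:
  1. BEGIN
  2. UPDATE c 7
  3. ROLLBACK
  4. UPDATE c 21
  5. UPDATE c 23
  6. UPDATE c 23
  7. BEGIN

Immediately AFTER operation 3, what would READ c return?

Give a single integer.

Initial committed: {b=13, c=2}
Op 1: BEGIN: in_txn=True, pending={}
Op 2: UPDATE c=7 (pending; pending now {c=7})
Op 3: ROLLBACK: discarded pending ['c']; in_txn=False
After op 3: visible(c) = 2 (pending={}, committed={b=13, c=2})

Answer: 2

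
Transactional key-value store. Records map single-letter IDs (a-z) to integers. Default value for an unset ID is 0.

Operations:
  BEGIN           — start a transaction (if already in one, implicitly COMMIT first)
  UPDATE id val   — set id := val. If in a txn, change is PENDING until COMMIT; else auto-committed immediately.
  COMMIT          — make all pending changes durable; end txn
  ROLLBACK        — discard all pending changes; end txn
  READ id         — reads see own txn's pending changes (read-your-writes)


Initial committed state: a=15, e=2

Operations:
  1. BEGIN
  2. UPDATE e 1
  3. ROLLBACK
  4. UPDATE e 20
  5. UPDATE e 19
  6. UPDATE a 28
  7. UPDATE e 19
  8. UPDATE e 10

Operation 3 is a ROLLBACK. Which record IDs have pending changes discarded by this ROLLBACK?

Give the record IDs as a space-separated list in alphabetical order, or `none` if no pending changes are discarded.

Answer: e

Derivation:
Initial committed: {a=15, e=2}
Op 1: BEGIN: in_txn=True, pending={}
Op 2: UPDATE e=1 (pending; pending now {e=1})
Op 3: ROLLBACK: discarded pending ['e']; in_txn=False
Op 4: UPDATE e=20 (auto-commit; committed e=20)
Op 5: UPDATE e=19 (auto-commit; committed e=19)
Op 6: UPDATE a=28 (auto-commit; committed a=28)
Op 7: UPDATE e=19 (auto-commit; committed e=19)
Op 8: UPDATE e=10 (auto-commit; committed e=10)
ROLLBACK at op 3 discards: ['e']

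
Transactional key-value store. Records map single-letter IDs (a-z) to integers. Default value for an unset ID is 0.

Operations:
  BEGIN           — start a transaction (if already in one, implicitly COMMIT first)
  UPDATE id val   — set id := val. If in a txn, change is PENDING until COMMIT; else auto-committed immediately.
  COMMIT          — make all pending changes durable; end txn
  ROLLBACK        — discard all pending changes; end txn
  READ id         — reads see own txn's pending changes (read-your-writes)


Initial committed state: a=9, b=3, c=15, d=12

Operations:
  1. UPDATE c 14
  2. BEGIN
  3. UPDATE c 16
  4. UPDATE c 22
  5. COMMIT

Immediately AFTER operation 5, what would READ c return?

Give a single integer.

Initial committed: {a=9, b=3, c=15, d=12}
Op 1: UPDATE c=14 (auto-commit; committed c=14)
Op 2: BEGIN: in_txn=True, pending={}
Op 3: UPDATE c=16 (pending; pending now {c=16})
Op 4: UPDATE c=22 (pending; pending now {c=22})
Op 5: COMMIT: merged ['c'] into committed; committed now {a=9, b=3, c=22, d=12}
After op 5: visible(c) = 22 (pending={}, committed={a=9, b=3, c=22, d=12})

Answer: 22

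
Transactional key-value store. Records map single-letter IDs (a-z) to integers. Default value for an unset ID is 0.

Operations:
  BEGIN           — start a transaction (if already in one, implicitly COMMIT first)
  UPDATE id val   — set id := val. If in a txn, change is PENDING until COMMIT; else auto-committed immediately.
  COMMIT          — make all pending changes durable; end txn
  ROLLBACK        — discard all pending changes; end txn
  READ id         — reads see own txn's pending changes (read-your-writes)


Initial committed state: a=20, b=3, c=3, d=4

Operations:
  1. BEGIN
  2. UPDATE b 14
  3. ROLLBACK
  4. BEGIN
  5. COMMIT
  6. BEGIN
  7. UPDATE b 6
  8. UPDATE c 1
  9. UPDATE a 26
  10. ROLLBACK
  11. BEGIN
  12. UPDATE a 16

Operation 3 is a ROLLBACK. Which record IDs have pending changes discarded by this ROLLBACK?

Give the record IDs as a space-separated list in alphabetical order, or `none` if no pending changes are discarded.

Initial committed: {a=20, b=3, c=3, d=4}
Op 1: BEGIN: in_txn=True, pending={}
Op 2: UPDATE b=14 (pending; pending now {b=14})
Op 3: ROLLBACK: discarded pending ['b']; in_txn=False
Op 4: BEGIN: in_txn=True, pending={}
Op 5: COMMIT: merged [] into committed; committed now {a=20, b=3, c=3, d=4}
Op 6: BEGIN: in_txn=True, pending={}
Op 7: UPDATE b=6 (pending; pending now {b=6})
Op 8: UPDATE c=1 (pending; pending now {b=6, c=1})
Op 9: UPDATE a=26 (pending; pending now {a=26, b=6, c=1})
Op 10: ROLLBACK: discarded pending ['a', 'b', 'c']; in_txn=False
Op 11: BEGIN: in_txn=True, pending={}
Op 12: UPDATE a=16 (pending; pending now {a=16})
ROLLBACK at op 3 discards: ['b']

Answer: b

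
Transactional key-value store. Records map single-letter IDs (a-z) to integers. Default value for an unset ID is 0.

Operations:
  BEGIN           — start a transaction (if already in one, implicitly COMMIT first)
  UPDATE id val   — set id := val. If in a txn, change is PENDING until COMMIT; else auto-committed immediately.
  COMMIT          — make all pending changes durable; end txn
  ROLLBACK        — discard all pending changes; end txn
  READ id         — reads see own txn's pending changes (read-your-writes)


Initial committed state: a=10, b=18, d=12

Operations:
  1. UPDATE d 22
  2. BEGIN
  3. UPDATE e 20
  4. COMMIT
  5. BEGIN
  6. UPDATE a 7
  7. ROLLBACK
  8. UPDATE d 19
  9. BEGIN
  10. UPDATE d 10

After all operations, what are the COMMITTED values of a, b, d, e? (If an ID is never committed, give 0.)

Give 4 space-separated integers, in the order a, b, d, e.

Answer: 10 18 19 20

Derivation:
Initial committed: {a=10, b=18, d=12}
Op 1: UPDATE d=22 (auto-commit; committed d=22)
Op 2: BEGIN: in_txn=True, pending={}
Op 3: UPDATE e=20 (pending; pending now {e=20})
Op 4: COMMIT: merged ['e'] into committed; committed now {a=10, b=18, d=22, e=20}
Op 5: BEGIN: in_txn=True, pending={}
Op 6: UPDATE a=7 (pending; pending now {a=7})
Op 7: ROLLBACK: discarded pending ['a']; in_txn=False
Op 8: UPDATE d=19 (auto-commit; committed d=19)
Op 9: BEGIN: in_txn=True, pending={}
Op 10: UPDATE d=10 (pending; pending now {d=10})
Final committed: {a=10, b=18, d=19, e=20}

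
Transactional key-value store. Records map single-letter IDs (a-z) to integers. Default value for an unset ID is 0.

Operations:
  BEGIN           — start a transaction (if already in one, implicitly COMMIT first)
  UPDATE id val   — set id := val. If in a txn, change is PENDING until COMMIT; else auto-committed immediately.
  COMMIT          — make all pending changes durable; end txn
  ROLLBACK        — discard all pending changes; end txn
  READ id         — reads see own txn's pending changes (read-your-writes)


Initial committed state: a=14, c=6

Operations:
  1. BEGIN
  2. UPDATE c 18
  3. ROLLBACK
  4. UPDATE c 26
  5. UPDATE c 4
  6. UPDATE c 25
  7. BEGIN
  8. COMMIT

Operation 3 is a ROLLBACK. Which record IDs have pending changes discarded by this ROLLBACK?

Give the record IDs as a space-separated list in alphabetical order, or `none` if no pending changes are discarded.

Initial committed: {a=14, c=6}
Op 1: BEGIN: in_txn=True, pending={}
Op 2: UPDATE c=18 (pending; pending now {c=18})
Op 3: ROLLBACK: discarded pending ['c']; in_txn=False
Op 4: UPDATE c=26 (auto-commit; committed c=26)
Op 5: UPDATE c=4 (auto-commit; committed c=4)
Op 6: UPDATE c=25 (auto-commit; committed c=25)
Op 7: BEGIN: in_txn=True, pending={}
Op 8: COMMIT: merged [] into committed; committed now {a=14, c=25}
ROLLBACK at op 3 discards: ['c']

Answer: c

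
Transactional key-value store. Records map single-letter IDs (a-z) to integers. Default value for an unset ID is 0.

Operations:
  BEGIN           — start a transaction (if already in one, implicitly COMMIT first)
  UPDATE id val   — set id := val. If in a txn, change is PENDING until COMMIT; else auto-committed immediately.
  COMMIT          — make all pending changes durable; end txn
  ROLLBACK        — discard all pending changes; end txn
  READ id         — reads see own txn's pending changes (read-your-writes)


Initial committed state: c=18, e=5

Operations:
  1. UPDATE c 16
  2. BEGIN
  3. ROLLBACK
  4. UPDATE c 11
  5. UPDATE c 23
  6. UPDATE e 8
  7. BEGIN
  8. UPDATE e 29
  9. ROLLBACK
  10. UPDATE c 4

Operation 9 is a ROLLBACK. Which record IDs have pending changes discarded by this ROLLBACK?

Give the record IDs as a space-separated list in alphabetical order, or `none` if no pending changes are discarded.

Initial committed: {c=18, e=5}
Op 1: UPDATE c=16 (auto-commit; committed c=16)
Op 2: BEGIN: in_txn=True, pending={}
Op 3: ROLLBACK: discarded pending []; in_txn=False
Op 4: UPDATE c=11 (auto-commit; committed c=11)
Op 5: UPDATE c=23 (auto-commit; committed c=23)
Op 6: UPDATE e=8 (auto-commit; committed e=8)
Op 7: BEGIN: in_txn=True, pending={}
Op 8: UPDATE e=29 (pending; pending now {e=29})
Op 9: ROLLBACK: discarded pending ['e']; in_txn=False
Op 10: UPDATE c=4 (auto-commit; committed c=4)
ROLLBACK at op 9 discards: ['e']

Answer: e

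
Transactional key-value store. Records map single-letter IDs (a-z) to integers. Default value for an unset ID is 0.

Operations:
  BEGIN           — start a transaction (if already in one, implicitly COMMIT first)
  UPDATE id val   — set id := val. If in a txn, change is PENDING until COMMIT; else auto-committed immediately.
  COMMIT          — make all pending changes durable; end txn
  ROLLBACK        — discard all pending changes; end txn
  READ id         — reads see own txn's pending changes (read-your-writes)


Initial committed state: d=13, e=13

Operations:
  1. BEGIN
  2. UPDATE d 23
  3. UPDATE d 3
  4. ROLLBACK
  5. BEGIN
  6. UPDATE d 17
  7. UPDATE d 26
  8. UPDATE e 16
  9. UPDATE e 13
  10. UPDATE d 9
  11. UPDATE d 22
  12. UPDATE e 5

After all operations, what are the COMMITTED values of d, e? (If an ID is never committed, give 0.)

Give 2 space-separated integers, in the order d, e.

Initial committed: {d=13, e=13}
Op 1: BEGIN: in_txn=True, pending={}
Op 2: UPDATE d=23 (pending; pending now {d=23})
Op 3: UPDATE d=3 (pending; pending now {d=3})
Op 4: ROLLBACK: discarded pending ['d']; in_txn=False
Op 5: BEGIN: in_txn=True, pending={}
Op 6: UPDATE d=17 (pending; pending now {d=17})
Op 7: UPDATE d=26 (pending; pending now {d=26})
Op 8: UPDATE e=16 (pending; pending now {d=26, e=16})
Op 9: UPDATE e=13 (pending; pending now {d=26, e=13})
Op 10: UPDATE d=9 (pending; pending now {d=9, e=13})
Op 11: UPDATE d=22 (pending; pending now {d=22, e=13})
Op 12: UPDATE e=5 (pending; pending now {d=22, e=5})
Final committed: {d=13, e=13}

Answer: 13 13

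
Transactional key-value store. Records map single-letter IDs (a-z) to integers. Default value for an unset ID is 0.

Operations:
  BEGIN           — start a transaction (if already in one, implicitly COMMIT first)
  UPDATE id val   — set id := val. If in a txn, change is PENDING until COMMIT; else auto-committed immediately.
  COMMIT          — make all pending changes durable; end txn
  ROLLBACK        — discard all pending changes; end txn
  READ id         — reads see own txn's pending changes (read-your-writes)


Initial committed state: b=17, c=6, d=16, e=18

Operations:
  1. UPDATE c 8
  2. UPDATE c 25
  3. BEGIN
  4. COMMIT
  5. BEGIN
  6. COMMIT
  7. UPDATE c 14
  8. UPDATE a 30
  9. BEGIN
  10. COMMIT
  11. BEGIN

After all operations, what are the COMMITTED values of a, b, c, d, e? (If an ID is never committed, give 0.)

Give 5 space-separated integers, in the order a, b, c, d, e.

Initial committed: {b=17, c=6, d=16, e=18}
Op 1: UPDATE c=8 (auto-commit; committed c=8)
Op 2: UPDATE c=25 (auto-commit; committed c=25)
Op 3: BEGIN: in_txn=True, pending={}
Op 4: COMMIT: merged [] into committed; committed now {b=17, c=25, d=16, e=18}
Op 5: BEGIN: in_txn=True, pending={}
Op 6: COMMIT: merged [] into committed; committed now {b=17, c=25, d=16, e=18}
Op 7: UPDATE c=14 (auto-commit; committed c=14)
Op 8: UPDATE a=30 (auto-commit; committed a=30)
Op 9: BEGIN: in_txn=True, pending={}
Op 10: COMMIT: merged [] into committed; committed now {a=30, b=17, c=14, d=16, e=18}
Op 11: BEGIN: in_txn=True, pending={}
Final committed: {a=30, b=17, c=14, d=16, e=18}

Answer: 30 17 14 16 18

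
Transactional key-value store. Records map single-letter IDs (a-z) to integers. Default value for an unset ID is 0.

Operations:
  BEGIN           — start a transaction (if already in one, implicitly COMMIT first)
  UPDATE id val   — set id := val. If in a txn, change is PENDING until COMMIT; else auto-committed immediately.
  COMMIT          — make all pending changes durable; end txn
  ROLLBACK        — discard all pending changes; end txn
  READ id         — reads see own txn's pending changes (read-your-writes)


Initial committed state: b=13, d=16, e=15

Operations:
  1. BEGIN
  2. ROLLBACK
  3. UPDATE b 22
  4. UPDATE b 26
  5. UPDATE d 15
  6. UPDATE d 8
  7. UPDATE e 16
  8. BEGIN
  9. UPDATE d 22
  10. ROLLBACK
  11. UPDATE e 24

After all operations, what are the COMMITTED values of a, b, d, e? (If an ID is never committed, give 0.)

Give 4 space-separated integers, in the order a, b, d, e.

Answer: 0 26 8 24

Derivation:
Initial committed: {b=13, d=16, e=15}
Op 1: BEGIN: in_txn=True, pending={}
Op 2: ROLLBACK: discarded pending []; in_txn=False
Op 3: UPDATE b=22 (auto-commit; committed b=22)
Op 4: UPDATE b=26 (auto-commit; committed b=26)
Op 5: UPDATE d=15 (auto-commit; committed d=15)
Op 6: UPDATE d=8 (auto-commit; committed d=8)
Op 7: UPDATE e=16 (auto-commit; committed e=16)
Op 8: BEGIN: in_txn=True, pending={}
Op 9: UPDATE d=22 (pending; pending now {d=22})
Op 10: ROLLBACK: discarded pending ['d']; in_txn=False
Op 11: UPDATE e=24 (auto-commit; committed e=24)
Final committed: {b=26, d=8, e=24}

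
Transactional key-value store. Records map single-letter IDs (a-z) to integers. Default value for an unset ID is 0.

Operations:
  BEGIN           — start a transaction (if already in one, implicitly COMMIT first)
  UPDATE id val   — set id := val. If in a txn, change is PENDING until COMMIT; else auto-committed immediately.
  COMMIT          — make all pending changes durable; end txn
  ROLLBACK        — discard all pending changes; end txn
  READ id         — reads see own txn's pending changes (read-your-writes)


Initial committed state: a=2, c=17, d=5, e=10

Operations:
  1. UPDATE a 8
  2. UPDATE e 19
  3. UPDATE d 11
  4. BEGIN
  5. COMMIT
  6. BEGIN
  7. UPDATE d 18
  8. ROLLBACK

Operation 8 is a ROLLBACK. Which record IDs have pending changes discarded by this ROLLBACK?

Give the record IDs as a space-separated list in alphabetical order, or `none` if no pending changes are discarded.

Answer: d

Derivation:
Initial committed: {a=2, c=17, d=5, e=10}
Op 1: UPDATE a=8 (auto-commit; committed a=8)
Op 2: UPDATE e=19 (auto-commit; committed e=19)
Op 3: UPDATE d=11 (auto-commit; committed d=11)
Op 4: BEGIN: in_txn=True, pending={}
Op 5: COMMIT: merged [] into committed; committed now {a=8, c=17, d=11, e=19}
Op 6: BEGIN: in_txn=True, pending={}
Op 7: UPDATE d=18 (pending; pending now {d=18})
Op 8: ROLLBACK: discarded pending ['d']; in_txn=False
ROLLBACK at op 8 discards: ['d']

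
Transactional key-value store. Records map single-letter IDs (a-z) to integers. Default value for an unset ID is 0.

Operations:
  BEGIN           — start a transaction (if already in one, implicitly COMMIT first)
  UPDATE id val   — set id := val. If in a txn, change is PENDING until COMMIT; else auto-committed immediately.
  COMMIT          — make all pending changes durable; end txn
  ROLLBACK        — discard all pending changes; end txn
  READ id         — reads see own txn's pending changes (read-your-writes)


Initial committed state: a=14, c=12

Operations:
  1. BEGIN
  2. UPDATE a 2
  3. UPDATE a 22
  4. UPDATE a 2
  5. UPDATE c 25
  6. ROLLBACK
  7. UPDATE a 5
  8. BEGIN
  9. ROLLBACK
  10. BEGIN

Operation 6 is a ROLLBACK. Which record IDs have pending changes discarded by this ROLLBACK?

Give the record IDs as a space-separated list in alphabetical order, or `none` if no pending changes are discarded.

Initial committed: {a=14, c=12}
Op 1: BEGIN: in_txn=True, pending={}
Op 2: UPDATE a=2 (pending; pending now {a=2})
Op 3: UPDATE a=22 (pending; pending now {a=22})
Op 4: UPDATE a=2 (pending; pending now {a=2})
Op 5: UPDATE c=25 (pending; pending now {a=2, c=25})
Op 6: ROLLBACK: discarded pending ['a', 'c']; in_txn=False
Op 7: UPDATE a=5 (auto-commit; committed a=5)
Op 8: BEGIN: in_txn=True, pending={}
Op 9: ROLLBACK: discarded pending []; in_txn=False
Op 10: BEGIN: in_txn=True, pending={}
ROLLBACK at op 6 discards: ['a', 'c']

Answer: a c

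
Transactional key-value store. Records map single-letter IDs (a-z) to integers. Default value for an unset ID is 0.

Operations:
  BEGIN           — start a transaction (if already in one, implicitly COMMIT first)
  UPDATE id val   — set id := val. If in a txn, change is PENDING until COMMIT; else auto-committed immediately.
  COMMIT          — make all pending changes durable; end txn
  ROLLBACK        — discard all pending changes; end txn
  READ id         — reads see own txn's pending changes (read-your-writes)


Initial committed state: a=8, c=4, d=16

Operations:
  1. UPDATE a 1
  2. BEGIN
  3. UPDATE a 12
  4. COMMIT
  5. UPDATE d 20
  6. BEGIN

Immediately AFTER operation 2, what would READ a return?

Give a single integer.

Answer: 1

Derivation:
Initial committed: {a=8, c=4, d=16}
Op 1: UPDATE a=1 (auto-commit; committed a=1)
Op 2: BEGIN: in_txn=True, pending={}
After op 2: visible(a) = 1 (pending={}, committed={a=1, c=4, d=16})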